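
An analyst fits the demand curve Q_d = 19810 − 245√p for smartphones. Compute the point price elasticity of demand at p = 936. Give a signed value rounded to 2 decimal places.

-0.30

dQ_d/dp = −245/(2√p) = -4.00404. At p = 936, Q_d = 12314.4.
Ed = (dQ_d/dp)·(p/Q_d) = (-4.00404) × (936/12314.4) = -0.3043…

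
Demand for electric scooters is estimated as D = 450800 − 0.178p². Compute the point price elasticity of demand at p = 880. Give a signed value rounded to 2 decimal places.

dD/dp = −2·0.178·p = -313.28. At p = 880, D = 312956.8.
Ed = (dD/dp)·(p/D) = (-313.28) × (880/312956.8) = -0.8809…

-0.88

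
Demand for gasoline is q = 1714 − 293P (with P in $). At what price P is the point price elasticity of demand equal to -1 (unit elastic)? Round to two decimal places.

2.92

Ed = −293P/(1714 − 293P). Set this equal to -1:
293P = 1·(1714 − 293P) ⇒ 293P(1 + 1) = 1·1714
P = 1·1714 / (293·2) = 2.9249…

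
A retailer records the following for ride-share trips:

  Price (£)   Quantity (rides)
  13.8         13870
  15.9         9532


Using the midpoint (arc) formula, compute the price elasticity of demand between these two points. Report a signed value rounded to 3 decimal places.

%ΔQ = (9532 − 13870) / [(13870 + 9532)/2] = -4338/11701 = -0.370737…
%ΔP = (15.9 − 13.8) / [(13.8 + 15.9)/2] = 2.1/14.85 = 0.141414…
Arc Ed = %ΔQ / %ΔP = (-4338/11701) / (2.1/14.85) = -2.62164…

-2.622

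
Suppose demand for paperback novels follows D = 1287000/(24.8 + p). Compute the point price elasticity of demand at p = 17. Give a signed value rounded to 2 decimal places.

dD/dp = −1287000/(24.8 + p)² = -736.59. At p = 17, D = 30789.5.
Ed = (dD/dp)·(p/D) = (-736.59) × (17/30789.5) = -0.4066…

-0.41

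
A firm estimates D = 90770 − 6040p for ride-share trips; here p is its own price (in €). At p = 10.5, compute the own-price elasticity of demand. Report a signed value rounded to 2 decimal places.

-2.32

At the given values, D = 90770 − 6040(10.5) = 27350.
∂D/∂p = −6040.
E = (-6040) × (10.5/27350) = -2.3188…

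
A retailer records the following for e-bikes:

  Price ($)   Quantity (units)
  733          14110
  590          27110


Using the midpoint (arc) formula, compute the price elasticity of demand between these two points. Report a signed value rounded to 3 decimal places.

%ΔQ = (27110 − 14110) / [(14110 + 27110)/2] = 13000/20610 = 0.630761…
%ΔP = (590 − 733) / [(733 + 590)/2] = -143/661.5 = -0.216175…
Arc Ed = %ΔQ / %ΔP = (13000/20610) / (-143/661.5) = -2.91782…

-2.918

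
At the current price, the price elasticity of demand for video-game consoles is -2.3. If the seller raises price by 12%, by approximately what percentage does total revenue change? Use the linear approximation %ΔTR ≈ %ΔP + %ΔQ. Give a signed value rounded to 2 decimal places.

%ΔQ ≈ Ed × %ΔP = (-2.3) × (+12%) = -27.6000%
%ΔTR ≈ %ΔP + %ΔQ = (+12%) + (-27.6000%) = -15.6000%

-15.60%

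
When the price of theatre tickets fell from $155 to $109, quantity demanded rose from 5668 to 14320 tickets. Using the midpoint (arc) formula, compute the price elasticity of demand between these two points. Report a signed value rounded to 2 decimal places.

%ΔQ = (14320 − 5668) / [(5668 + 14320)/2] = 8652/9994 = 0.865719…
%ΔP = (109 − 155) / [(155 + 109)/2] = -46/132 = -0.348484…
Arc Ed = %ΔQ / %ΔP = (8652/9994) / (-46/132) = -2.4842…

-2.48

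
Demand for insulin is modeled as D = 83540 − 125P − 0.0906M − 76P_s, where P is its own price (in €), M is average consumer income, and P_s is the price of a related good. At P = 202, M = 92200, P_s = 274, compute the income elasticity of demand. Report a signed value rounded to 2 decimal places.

-0.29

At the given values, D = 83540 − 125(202) − 0.0906(92200) − 76(274) = 29112.68.
∂D/∂M = -0.0906.
E = (-0.0906) × (92200/29112.68) = -0.2869…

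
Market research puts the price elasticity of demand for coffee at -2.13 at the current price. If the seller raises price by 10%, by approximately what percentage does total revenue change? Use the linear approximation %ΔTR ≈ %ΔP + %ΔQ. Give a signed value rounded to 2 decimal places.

-11.30%

%ΔQ ≈ Ed × %ΔP = (-2.13) × (+10%) = -21.3000%
%ΔTR ≈ %ΔP + %ΔQ = (+10%) + (-21.3000%) = -11.3000%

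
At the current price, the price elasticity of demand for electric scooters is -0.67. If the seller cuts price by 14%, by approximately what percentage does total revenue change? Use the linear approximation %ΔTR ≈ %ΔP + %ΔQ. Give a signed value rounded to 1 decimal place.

%ΔQ ≈ Ed × %ΔP = (-0.67) × (-14%) = +9.3800%
%ΔTR ≈ %ΔP + %ΔQ = (-14%) + (+9.3800%) = -4.6200%

-4.6%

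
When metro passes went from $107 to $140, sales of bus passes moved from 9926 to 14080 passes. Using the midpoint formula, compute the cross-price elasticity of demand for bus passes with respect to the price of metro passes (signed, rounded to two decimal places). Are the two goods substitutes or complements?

1.30; substitutes

%ΔQ_{bus passes} = (14080 − 9926)/avg = 4154/12003 = 0.346080…
%ΔP_{metro passes} = (140 − 107)/avg = 33/123.5 = 0.267206…
E_cross = (4154/12003) / (33/123.5) = 1.2951…
E_cross > 0 ⇒ the goods are substitutes.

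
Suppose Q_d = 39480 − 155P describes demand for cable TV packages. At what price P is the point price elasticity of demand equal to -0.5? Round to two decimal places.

84.90

Ed = −155P/(39480 − 155P). Set this equal to -0.5:
155P = 0.5·(39480 − 155P) ⇒ 155P(1 + 0.5) = 0.5·39480
P = 0.5·39480 / (155·1.5) = 84.9032…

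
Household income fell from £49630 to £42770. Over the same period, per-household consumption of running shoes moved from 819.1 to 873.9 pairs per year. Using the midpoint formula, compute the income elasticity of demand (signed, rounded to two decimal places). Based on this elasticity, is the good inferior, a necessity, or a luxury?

%ΔQ = (873.9 − 819.1)/[( 819.1 + 873.9)/2] = 54.8/846.5 = 0.064737…
%ΔIncome = (42770 − 49630)/[( 49630 + 42770)/2] = -6860/46200 = -0.148484…
E_income = (54.8/846.5) / (-6860/46200) = -0.4359…
E_income < 0 ⇒ inferior good.

-0.44; inferior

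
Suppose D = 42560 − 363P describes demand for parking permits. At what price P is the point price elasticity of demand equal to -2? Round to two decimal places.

Ed = −363P/(42560 − 363P). Set this equal to -2:
363P = 2·(42560 − 363P) ⇒ 363P(1 + 2) = 2·42560
P = 2·42560 / (363·3) = 78.1634…

78.16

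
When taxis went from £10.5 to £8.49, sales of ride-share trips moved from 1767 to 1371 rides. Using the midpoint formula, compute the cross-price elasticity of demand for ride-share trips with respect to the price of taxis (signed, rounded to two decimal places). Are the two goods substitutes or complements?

%ΔQ_{ride-share trips} = (1371 − 1767)/avg = -396/1569 = -0.252390…
%ΔP_{taxis} = (8.49 − 10.5)/avg = -2.01/9.495 = -0.211690…
E_cross = (-396/1569) / (-2.01/9.495) = 1.1922…
E_cross > 0 ⇒ the goods are substitutes.

1.19; substitutes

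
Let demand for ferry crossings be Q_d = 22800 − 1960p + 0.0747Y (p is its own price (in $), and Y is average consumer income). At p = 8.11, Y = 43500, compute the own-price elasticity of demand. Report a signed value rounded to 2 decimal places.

At the given values, Q_d = 22800 − 1960(8.11) + 0.0747(43500) = 10153.85.
∂Q_d/∂p = −1960.
E = (-1960) × (8.11/10153.85) = -1.5654…

-1.57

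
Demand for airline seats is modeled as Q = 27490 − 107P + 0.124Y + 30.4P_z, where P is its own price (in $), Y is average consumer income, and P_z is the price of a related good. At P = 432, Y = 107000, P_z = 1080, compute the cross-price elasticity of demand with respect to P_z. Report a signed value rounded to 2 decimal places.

1.20

At the given values, Q = 27490 − 107(432) + 0.124(107000) + 30.4(1080) = 27366.
∂Q/∂P_z = 30.4.
E = (30.4) × (1080/27366) = 1.1997…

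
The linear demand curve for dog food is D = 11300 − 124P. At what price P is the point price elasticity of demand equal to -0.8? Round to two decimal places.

40.50

Ed = −124P/(11300 − 124P). Set this equal to -0.8:
124P = 0.8·(11300 − 124P) ⇒ 124P(1 + 0.8) = 0.8·11300
P = 0.8·11300 / (124·1.8) = 40.5017…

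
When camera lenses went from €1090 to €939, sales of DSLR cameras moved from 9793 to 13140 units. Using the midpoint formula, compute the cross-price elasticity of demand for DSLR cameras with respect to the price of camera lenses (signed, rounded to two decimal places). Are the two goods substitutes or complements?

%ΔQ_{DSLR cameras} = (13140 − 9793)/avg = 3347/11466.5 = 0.291893…
%ΔP_{camera lenses} = (939 − 1090)/avg = -151/1014.5 = -0.148841…
E_cross = (3347/11466.5) / (-151/1014.5) = -1.9611…
E_cross < 0 ⇒ the goods are complements.

-1.96; complements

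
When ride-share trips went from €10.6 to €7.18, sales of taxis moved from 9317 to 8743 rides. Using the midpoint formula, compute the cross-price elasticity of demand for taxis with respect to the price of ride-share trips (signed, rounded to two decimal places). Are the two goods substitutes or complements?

%ΔQ_{taxis} = (8743 − 9317)/avg = -574/9030 = -0.063565…
%ΔP_{ride-share trips} = (7.18 − 10.6)/avg = -3.42/8.89 = -0.384701…
E_cross = (-574/9030) / (-3.42/8.89) = 0.1652…
E_cross > 0 ⇒ the goods are substitutes.

0.17; substitutes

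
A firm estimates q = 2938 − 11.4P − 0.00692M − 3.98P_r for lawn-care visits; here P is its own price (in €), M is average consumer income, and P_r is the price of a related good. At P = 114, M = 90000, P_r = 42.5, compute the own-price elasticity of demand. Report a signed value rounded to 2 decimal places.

-1.54

At the given values, q = 2938 − 11.4(114) − 0.00692(90000) − 3.98(42.5) = 846.45.
∂q/∂P = −11.4.
E = (-11.4) × (114/846.45) = -1.5353…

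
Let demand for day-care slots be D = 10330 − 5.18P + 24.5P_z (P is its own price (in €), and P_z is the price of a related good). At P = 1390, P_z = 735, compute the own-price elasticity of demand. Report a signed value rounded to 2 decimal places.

-0.34

At the given values, D = 10330 − 5.18(1390) + 24.5(735) = 21137.3.
∂D/∂P = −5.18.
E = (-5.18) × (1390/21137.3) = -0.3406…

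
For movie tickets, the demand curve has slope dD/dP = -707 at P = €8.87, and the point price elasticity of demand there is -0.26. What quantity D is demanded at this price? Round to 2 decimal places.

24119.58

Ed = (dD/dP)·(P/D) ⇒ D = (dD/dP)·P/Ed = (-707)·8.87/(-0.26) = 24119.5769…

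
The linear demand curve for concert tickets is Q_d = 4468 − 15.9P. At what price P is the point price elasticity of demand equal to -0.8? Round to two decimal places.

Ed = −15.9P/(4468 − 15.9P). Set this equal to -0.8:
15.9P = 0.8·(4468 − 15.9P) ⇒ 15.9P(1 + 0.8) = 0.8·4468
P = 0.8·4468 / (15.9·1.8) = 124.8916…

124.89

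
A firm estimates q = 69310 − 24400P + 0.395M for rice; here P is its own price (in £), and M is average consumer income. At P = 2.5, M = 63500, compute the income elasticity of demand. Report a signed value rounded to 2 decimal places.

0.75

At the given values, q = 69310 − 24400(2.5) + 0.395(63500) = 33392.5.
∂q/∂M = 0.395.
E = (0.395) × (63500/33392.5) = 0.7511…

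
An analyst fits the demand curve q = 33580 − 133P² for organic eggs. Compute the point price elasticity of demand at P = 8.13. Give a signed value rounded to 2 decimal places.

dq/dP = −2·133·P = -2162.58. At P = 8.13, q = 24789.1123.
Ed = (dq/dP)·(P/q) = (-2162.58) × (8.13/24789.1123) = -0.7092…

-0.71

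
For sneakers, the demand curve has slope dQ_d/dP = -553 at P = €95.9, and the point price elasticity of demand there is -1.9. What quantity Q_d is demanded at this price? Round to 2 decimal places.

27911.95

Ed = (dQ_d/dP)·(P/Q_d) ⇒ Q_d = (dQ_d/dP)·P/Ed = (-553)·95.9/(-1.9) = 27911.9473…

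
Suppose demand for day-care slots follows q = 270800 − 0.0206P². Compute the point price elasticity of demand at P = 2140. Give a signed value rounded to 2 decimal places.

-1.07

dq/dP = −2·0.0206·P = -88.168. At P = 2140, q = 176460.24.
Ed = (dq/dP)·(P/q) = (-88.168) × (2140/176460.24) = -1.0692…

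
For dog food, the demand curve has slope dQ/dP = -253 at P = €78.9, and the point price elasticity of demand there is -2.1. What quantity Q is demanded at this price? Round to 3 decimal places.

Ed = (dQ/dP)·(P/Q) ⇒ Q = (dQ/dP)·P/Ed = (-253)·78.9/(-2.1) = 9505.57142…

9505.571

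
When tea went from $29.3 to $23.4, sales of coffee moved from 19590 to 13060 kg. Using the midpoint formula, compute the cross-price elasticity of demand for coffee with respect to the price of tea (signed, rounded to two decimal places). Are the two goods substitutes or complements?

1.79; substitutes

%ΔQ_{coffee} = (13060 − 19590)/avg = -6530/16325 = -0.4
%ΔP_{tea} = (23.4 − 29.3)/avg = -5.9/26.35 = -0.223908…
E_cross = (-6530/16325) / (-5.9/26.35) = 1.7864…
E_cross > 0 ⇒ the goods are substitutes.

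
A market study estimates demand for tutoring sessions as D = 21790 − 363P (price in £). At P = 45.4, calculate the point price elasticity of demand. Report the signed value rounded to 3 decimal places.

dD/dP = −363. At P = 45.4, D = 21790 − 363(45.4) = 5309.8.
Ed = (dD/dP)·(P/D) = −363 × (45.4/5309.8) = -3.10373…

-3.104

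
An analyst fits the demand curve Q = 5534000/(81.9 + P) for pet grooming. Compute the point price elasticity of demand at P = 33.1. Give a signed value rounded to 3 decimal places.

dQ/dP = −5534000/(81.9 + P)² = -418.45. At P = 33.1, Q = 48121.7.
Ed = (dQ/dP)·(P/Q) = (-418.45) × (33.1/48121.7) = -0.28782…

-0.288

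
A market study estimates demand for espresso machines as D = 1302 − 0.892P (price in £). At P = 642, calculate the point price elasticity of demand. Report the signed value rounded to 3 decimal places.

dD/dP = −0.892. At P = 642, D = 1302 − 0.892(642) = 729.336.
Ed = (dD/dP)·(P/D) = −0.892 × (642/729.336) = -0.78518…

-0.785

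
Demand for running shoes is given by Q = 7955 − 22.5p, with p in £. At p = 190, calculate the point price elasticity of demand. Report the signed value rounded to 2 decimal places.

-1.16

dQ/dp = −22.5. At p = 190, Q = 7955 − 22.5(190) = 3680.
Ed = (dQ/dp)·(p/Q) = −22.5 × (190/3680) = -1.1616…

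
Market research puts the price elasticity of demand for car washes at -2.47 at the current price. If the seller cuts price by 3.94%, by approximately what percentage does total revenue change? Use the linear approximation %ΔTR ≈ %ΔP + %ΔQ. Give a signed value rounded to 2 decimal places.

+5.79%

%ΔQ ≈ Ed × %ΔP = (-2.47) × (-3.94%) = +9.7318%
%ΔTR ≈ %ΔP + %ΔQ = (-3.94%) + (+9.7318%) = +5.7918%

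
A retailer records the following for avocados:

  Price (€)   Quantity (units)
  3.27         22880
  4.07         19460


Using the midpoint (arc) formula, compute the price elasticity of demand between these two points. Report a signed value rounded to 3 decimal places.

%ΔQ = (19460 − 22880) / [(22880 + 19460)/2] = -3420/21170 = -0.161549…
%ΔP = (4.07 − 3.27) / [(3.27 + 4.07)/2] = 0.8/3.67 = 0.217983…
Arc Ed = %ΔQ / %ΔP = (-3420/21170) / (0.8/3.67) = -0.74110…

-0.741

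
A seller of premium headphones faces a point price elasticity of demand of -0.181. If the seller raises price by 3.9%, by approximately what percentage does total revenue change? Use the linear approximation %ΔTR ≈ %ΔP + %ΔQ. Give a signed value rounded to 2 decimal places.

%ΔQ ≈ Ed × %ΔP = (-0.181) × (+3.9%) = -0.7059%
%ΔTR ≈ %ΔP + %ΔQ = (+3.9%) + (-0.7059%) = +3.1941%

+3.19%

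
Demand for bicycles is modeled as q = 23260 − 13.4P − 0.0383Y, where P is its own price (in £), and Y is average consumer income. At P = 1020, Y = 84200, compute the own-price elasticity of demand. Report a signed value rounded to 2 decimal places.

At the given values, q = 23260 − 13.4(1020) − 0.0383(84200) = 6367.14.
∂q/∂P = −13.4.
E = (-13.4) × (1020/6367.14) = -2.1466…

-2.15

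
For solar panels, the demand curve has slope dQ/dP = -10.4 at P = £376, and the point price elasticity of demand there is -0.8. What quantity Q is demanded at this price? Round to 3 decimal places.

4888.000

Ed = (dQ/dP)·(P/Q) ⇒ Q = (dQ/dP)·P/Ed = (-10.4)·376/(-0.8) = 4888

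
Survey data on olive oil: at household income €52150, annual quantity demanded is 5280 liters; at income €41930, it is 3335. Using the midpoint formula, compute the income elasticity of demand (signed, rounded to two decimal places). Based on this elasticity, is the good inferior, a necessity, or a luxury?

%ΔQ = (3335 − 5280)/[( 5280 + 3335)/2] = -1945/4307.5 = -0.451538…
%ΔIncome = (41930 − 52150)/[( 52150 + 41930)/2] = -10220/47040 = -0.217261…
E_income = (-1945/4307.5) / (-10220/47040) = 2.0783…
E_income > 1 ⇒ normal good, luxury.

2.08; luxury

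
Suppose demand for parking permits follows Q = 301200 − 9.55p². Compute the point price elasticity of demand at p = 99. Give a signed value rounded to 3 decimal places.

-0.902

dQ/dp = −2·9.55·p = -1890.9. At p = 99, Q = 207600.45.
Ed = (dQ/dp)·(p/Q) = (-1890.9) × (99/207600.45) = -0.90172…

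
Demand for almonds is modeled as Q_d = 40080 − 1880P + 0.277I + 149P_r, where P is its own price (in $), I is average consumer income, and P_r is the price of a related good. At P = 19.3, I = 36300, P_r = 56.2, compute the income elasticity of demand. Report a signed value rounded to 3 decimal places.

At the given values, Q_d = 40080 − 1880(19.3) + 0.277(36300) + 149(56.2) = 22224.9.
∂Q_d/∂I = 0.277.
E = (0.277) × (36300/22224.9) = 0.45242…

0.452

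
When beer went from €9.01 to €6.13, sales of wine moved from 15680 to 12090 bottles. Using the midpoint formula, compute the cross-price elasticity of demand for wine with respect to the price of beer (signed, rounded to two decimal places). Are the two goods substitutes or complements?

%ΔQ_{wine} = (12090 − 15680)/avg = -3590/13885 = -0.258552…
%ΔP_{beer} = (6.13 − 9.01)/avg = -2.88/7.57 = -0.380449…
E_cross = (-3590/13885) / (-2.88/7.57) = 0.6795…
E_cross > 0 ⇒ the goods are substitutes.

0.68; substitutes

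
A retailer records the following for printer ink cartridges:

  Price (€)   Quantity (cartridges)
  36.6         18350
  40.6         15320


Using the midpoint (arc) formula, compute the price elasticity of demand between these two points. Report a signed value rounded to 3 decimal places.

-1.737

%ΔQ = (15320 − 18350) / [(18350 + 15320)/2] = -3030/16835 = -0.179982…
%ΔP = (40.6 − 36.6) / [(36.6 + 40.6)/2] = 4/38.6 = 0.103626…
Arc Ed = %ΔQ / %ΔP = (-3030/16835) / (4/38.6) = -1.73682…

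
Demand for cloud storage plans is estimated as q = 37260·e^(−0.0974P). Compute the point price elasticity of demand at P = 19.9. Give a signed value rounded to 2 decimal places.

-1.94

dq/dP = −0.0974·q = -522.428. At P = 19.9, q = 5363.73.
Ed = (dq/dP)·(P/q) = (-522.428) × (19.9/5363.73) = -1.9382…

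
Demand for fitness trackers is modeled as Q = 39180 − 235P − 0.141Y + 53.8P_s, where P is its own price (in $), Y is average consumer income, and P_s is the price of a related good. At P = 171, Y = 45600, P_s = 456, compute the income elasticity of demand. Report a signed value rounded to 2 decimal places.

At the given values, Q = 39180 − 235(171) − 0.141(45600) + 53.8(456) = 17098.2.
∂Q/∂Y = -0.141.
E = (-0.141) × (45600/17098.2) = -0.3760…

-0.38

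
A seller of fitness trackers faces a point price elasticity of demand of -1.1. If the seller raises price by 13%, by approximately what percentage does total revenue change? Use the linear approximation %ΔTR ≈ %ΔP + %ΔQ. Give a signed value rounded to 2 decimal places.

-1.30%

%ΔQ ≈ Ed × %ΔP = (-1.1) × (+13%) = -14.3000%
%ΔTR ≈ %ΔP + %ΔQ = (+13%) + (-14.3000%) = -1.3000%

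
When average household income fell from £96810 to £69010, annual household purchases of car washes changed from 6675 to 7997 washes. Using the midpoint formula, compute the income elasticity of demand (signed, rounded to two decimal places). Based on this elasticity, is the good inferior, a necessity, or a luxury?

-0.54; inferior

%ΔQ = (7997 − 6675)/[( 6675 + 7997)/2] = 1322/7336 = 0.180207…
%ΔIncome = (69010 − 96810)/[( 96810 + 69010)/2] = -27800/82910 = -0.335303…
E_income = (1322/7336) / (-27800/82910) = -0.5374…
E_income < 0 ⇒ inferior good.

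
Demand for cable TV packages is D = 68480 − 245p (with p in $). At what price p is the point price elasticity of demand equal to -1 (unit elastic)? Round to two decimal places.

139.76

Ed = −245p/(68480 − 245p). Set this equal to -1:
245p = 1·(68480 − 245p) ⇒ 245p(1 + 1) = 1·68480
p = 1·68480 / (245·2) = 139.7551…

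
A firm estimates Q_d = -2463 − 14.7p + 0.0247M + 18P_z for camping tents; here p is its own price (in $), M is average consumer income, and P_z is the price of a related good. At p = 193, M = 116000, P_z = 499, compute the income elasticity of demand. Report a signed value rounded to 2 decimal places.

At the given values, Q_d = -2463 − 14.7(193) + 0.0247(116000) + 18(499) = 6547.1.
∂Q_d/∂M = 0.0247.
E = (0.0247) × (116000/6547.1) = 0.4376…

0.44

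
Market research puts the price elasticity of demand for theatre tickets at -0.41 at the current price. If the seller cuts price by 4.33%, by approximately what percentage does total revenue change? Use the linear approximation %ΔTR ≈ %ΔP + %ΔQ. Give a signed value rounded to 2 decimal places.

%ΔQ ≈ Ed × %ΔP = (-0.41) × (-4.33%) = +1.7753%
%ΔTR ≈ %ΔP + %ΔQ = (-4.33%) + (+1.7753%) = -2.5547%

-2.55%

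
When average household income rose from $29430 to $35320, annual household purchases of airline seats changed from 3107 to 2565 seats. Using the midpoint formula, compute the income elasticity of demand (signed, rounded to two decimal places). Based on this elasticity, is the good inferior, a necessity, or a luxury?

%ΔQ = (2565 − 3107)/[( 3107 + 2565)/2] = -542/2836 = -0.191114…
%ΔIncome = (35320 − 29430)/[( 29430 + 35320)/2] = 5890/32375 = 0.181930…
E_income = (-542/2836) / (5890/32375) = -1.0504…
E_income < 0 ⇒ inferior good.

-1.05; inferior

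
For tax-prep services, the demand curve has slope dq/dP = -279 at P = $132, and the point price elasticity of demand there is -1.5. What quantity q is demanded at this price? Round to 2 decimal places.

Ed = (dq/dP)·(P/q) ⇒ q = (dq/dP)·P/Ed = (-279)·132/(-1.5) = 24552

24552.00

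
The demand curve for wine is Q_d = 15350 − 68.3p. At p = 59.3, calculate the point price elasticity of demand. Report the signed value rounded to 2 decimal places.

-0.36

dQ_d/dp = −68.3. At p = 59.3, Q_d = 15350 − 68.3(59.3) = 11299.81.
Ed = (dQ_d/dp)·(p/Q_d) = −68.3 × (59.3/11299.81) = -0.3584…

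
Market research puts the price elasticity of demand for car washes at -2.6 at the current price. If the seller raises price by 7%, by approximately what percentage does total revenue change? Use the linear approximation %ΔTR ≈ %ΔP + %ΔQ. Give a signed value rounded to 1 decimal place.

-11.2%

%ΔQ ≈ Ed × %ΔP = (-2.6) × (+7%) = -18.2000%
%ΔTR ≈ %ΔP + %ΔQ = (+7%) + (-18.2000%) = -11.2000%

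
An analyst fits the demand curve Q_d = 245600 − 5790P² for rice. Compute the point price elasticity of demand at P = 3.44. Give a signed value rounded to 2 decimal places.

dQ_d/dP = −2·5790·P = -39835.2. At P = 3.44, Q_d = 177083.456.
Ed = (dQ_d/dP)·(P/Q_d) = (-39835.2) × (3.44/177083.456) = -0.7738…

-0.77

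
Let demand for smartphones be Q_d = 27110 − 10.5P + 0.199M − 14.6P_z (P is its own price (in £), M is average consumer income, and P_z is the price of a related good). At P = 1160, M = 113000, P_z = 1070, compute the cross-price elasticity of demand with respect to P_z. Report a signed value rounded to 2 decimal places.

-0.72

At the given values, Q_d = 27110 − 10.5(1160) + 0.199(113000) − 14.6(1070) = 21795.
∂Q_d/∂P_z = -14.6.
E = (-14.6) × (1070/21795) = -0.7167…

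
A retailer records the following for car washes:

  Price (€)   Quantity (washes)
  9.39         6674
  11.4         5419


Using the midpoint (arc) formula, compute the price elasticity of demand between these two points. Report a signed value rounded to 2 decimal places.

-1.07

%ΔQ = (5419 − 6674) / [(6674 + 5419)/2] = -1255/6046.5 = -0.207558…
%ΔP = (11.4 − 9.39) / [(9.39 + 11.4)/2] = 2.01/10.395 = 0.193362…
Arc Ed = %ΔQ / %ΔP = (-1255/6046.5) / (2.01/10.395) = -1.0734…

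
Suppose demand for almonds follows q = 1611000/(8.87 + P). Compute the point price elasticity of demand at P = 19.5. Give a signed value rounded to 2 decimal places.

dq/dP = −1611000/(8.87 + P)² = -2001.6. At P = 19.5, q = 56785.3.
Ed = (dq/dP)·(P/q) = (-2001.6) × (19.5/56785.3) = -0.6873…

-0.69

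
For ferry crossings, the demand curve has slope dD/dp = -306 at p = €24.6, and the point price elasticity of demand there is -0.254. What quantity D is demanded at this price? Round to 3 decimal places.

Ed = (dD/dp)·(p/D) ⇒ D = (dD/dp)·p/Ed = (-306)·24.6/(-0.254) = 29636.22047…

29636.220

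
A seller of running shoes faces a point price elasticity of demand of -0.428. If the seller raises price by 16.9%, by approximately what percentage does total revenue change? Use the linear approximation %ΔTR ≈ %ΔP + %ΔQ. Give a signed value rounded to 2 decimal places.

%ΔQ ≈ Ed × %ΔP = (-0.428) × (+16.9%) = -7.2332%
%ΔTR ≈ %ΔP + %ΔQ = (+16.9%) + (-7.2332%) = +9.6668%

+9.67%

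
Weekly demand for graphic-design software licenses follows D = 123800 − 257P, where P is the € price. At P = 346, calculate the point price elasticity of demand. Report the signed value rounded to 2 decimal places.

dD/dP = −257. At P = 346, D = 123800 − 257(346) = 34878.
Ed = (dD/dP)·(P/D) = −257 × (346/34878) = -2.5495…

-2.55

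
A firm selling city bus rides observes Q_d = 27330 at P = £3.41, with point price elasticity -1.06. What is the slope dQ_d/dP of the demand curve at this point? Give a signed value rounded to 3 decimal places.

Ed = (dQ_d/dP)·(P/Q_d) ⇒ dQ_d/dP = Ed·Q_d/P = (-1.06)·27330/3.41 = -8495.54252…

-8495.543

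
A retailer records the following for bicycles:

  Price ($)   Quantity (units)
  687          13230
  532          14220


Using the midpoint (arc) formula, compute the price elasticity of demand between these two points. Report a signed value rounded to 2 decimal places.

%ΔQ = (14220 − 13230) / [(13230 + 14220)/2] = 990/13725 = 0.072131…
%ΔP = (532 − 687) / [(687 + 532)/2] = -155/609.5 = -0.254306…
Arc Ed = %ΔQ / %ΔP = (990/13725) / (-155/609.5) = -0.2836…

-0.28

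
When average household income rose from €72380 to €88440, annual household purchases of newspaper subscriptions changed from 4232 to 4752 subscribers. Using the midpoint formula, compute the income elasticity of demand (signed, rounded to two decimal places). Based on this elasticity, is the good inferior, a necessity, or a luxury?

%ΔQ = (4752 − 4232)/[( 4232 + 4752)/2] = 520/4492 = 0.115761…
%ΔIncome = (88440 − 72380)/[( 72380 + 88440)/2] = 16060/80410 = 0.199726…
E_income = (520/4492) / (16060/80410) = 0.5795…
0 < E_income < 1 ⇒ normal good, necessity.

0.58; necessity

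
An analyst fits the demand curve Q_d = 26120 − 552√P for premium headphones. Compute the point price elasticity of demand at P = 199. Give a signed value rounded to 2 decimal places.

-0.21

dQ_d/dP = −552/(2√P) = -19.5651. At P = 199, Q_d = 18333.1.
Ed = (dQ_d/dP)·(P/Q_d) = (-19.5651) × (199/18333.1) = -0.2123…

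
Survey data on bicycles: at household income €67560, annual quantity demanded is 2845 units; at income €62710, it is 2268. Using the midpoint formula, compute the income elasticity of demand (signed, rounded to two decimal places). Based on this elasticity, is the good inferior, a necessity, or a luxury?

3.03; luxury

%ΔQ = (2268 − 2845)/[( 2845 + 2268)/2] = -577/2556.5 = -0.225699…
%ΔIncome = (62710 − 67560)/[( 67560 + 62710)/2] = -4850/65135 = -0.074460…
E_income = (-577/2556.5) / (-4850/65135) = 3.0311…
E_income > 1 ⇒ normal good, luxury.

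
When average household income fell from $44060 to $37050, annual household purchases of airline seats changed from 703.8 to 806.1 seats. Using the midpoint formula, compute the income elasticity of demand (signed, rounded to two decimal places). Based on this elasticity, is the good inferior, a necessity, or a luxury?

%ΔQ = (806.1 − 703.8)/[( 703.8 + 806.1)/2] = 102.3/754.95 = 0.135505…
%ΔIncome = (37050 − 44060)/[( 44060 + 37050)/2] = -7010/40555 = -0.172851…
E_income = (102.3/754.95) / (-7010/40555) = -0.7839…
E_income < 0 ⇒ inferior good.

-0.78; inferior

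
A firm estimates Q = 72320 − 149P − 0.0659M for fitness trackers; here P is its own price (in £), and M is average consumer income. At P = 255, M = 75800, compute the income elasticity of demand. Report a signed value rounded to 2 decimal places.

At the given values, Q = 72320 − 149(255) − 0.0659(75800) = 29329.78.
∂Q/∂M = -0.0659.
E = (-0.0659) × (75800/29329.78) = -0.1703…

-0.17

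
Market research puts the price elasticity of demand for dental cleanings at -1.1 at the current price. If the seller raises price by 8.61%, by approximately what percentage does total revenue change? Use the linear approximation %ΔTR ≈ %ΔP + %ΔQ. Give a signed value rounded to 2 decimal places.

-0.86%

%ΔQ ≈ Ed × %ΔP = (-1.1) × (+8.61%) = -9.4710%
%ΔTR ≈ %ΔP + %ΔQ = (+8.61%) + (-9.4710%) = -0.8610%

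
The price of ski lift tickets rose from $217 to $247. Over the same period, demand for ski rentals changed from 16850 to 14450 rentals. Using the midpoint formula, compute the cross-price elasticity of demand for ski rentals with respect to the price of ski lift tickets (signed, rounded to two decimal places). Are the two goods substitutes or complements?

%ΔQ_{ski rentals} = (14450 − 16850)/avg = -2400/15650 = -0.153354…
%ΔP_{ski lift tickets} = (247 − 217)/avg = 30/232 = 0.129310…
E_cross = (-2400/15650) / (30/232) = -1.1859…
E_cross < 0 ⇒ the goods are complements.

-1.19; complements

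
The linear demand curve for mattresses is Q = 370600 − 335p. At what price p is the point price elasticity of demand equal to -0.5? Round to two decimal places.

368.76

Ed = −335p/(370600 − 335p). Set this equal to -0.5:
335p = 0.5·(370600 − 335p) ⇒ 335p(1 + 0.5) = 0.5·370600
p = 0.5·370600 / (335·1.5) = 368.7562…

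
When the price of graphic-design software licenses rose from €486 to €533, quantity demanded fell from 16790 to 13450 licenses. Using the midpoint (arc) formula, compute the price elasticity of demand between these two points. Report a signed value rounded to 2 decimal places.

%ΔQ = (13450 − 16790) / [(16790 + 13450)/2] = -3340/15120 = -0.220899…
%ΔP = (533 − 486) / [(486 + 533)/2] = 47/509.5 = 0.092247…
Arc Ed = %ΔQ / %ΔP = (-3340/15120) / (47/509.5) = -2.3946…

-2.39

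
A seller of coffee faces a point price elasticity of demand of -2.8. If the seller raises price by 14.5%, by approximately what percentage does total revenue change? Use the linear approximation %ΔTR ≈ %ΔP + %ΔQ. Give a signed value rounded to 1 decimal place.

-26.1%

%ΔQ ≈ Ed × %ΔP = (-2.8) × (+14.5%) = -40.6000%
%ΔTR ≈ %ΔP + %ΔQ = (+14.5%) + (-40.6000%) = -26.1000%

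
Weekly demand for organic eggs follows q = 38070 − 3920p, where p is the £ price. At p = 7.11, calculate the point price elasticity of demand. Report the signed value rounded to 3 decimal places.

dq/dp = −3920. At p = 7.11, q = 38070 − 3920(7.11) = 10198.8.
Ed = (dq/dp)·(p/q) = −3920 × (7.11/10198.8) = -2.73279…

-2.733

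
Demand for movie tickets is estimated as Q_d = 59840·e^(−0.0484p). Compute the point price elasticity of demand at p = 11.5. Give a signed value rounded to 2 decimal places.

dQ_d/dp = −0.0484·Q_d = -1660. At p = 11.5, Q_d = 34297.6.
Ed = (dQ_d/dp)·(p/Q_d) = (-1660) × (11.5/34297.6) = -0.5566

-0.56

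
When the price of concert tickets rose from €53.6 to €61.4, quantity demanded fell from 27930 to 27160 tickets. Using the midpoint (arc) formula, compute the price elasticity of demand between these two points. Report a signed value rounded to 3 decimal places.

%ΔQ = (27160 − 27930) / [(27930 + 27160)/2] = -770/27545 = -0.027954…
%ΔP = (61.4 − 53.6) / [(53.6 + 61.4)/2] = 7.8/57.5 = 0.135652…
Arc Ed = %ΔQ / %ΔP = (-770/27545) / (7.8/57.5) = -0.20607…

-0.206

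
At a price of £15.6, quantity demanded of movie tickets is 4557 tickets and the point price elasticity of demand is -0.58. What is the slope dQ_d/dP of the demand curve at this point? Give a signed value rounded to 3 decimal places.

-169.427

Ed = (dQ_d/dP)·(P/Q_d) ⇒ dQ_d/dP = Ed·Q_d/P = (-0.58)·4557/15.6 = -169.42692…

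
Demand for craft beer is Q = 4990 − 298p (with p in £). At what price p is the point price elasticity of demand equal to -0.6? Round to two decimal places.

Ed = −298p/(4990 − 298p). Set this equal to -0.6:
298p = 0.6·(4990 − 298p) ⇒ 298p(1 + 0.6) = 0.6·4990
p = 0.6·4990 / (298·1.6) = 6.2793…

6.28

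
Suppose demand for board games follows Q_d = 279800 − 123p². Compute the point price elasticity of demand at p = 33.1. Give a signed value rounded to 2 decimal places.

-1.86

dQ_d/dp = −2·123·p = -8142.6. At p = 33.1, Q_d = 145039.97.
Ed = (dQ_d/dp)·(p/Q_d) = (-8142.6) × (33.1/145039.97) = -1.8582…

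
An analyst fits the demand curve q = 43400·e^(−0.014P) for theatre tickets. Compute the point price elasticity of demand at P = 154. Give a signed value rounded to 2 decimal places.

dq/dP = −0.014·q = -70.3524. At P = 154, q = 5025.17.
Ed = (dq/dP)·(P/q) = (-70.3524) × (154/5025.17) = -2.156

-2.16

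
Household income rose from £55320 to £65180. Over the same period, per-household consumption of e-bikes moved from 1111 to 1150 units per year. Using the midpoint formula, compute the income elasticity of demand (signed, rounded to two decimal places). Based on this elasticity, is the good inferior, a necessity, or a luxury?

%ΔQ = (1150 − 1111)/[( 1111 + 1150)/2] = 39/1130.5 = 0.034498…
%ΔIncome = (65180 − 55320)/[( 55320 + 65180)/2] = 9860/60250 = 0.163651…
E_income = (39/1130.5) / (9860/60250) = 0.2108…
0 < E_income < 1 ⇒ normal good, necessity.

0.21; necessity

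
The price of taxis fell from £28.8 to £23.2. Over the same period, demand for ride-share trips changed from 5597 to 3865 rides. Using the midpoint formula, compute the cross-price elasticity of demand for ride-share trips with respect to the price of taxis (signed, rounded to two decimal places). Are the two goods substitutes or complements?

1.70; substitutes

%ΔQ_{ride-share trips} = (3865 − 5597)/avg = -1732/4731 = -0.366095…
%ΔP_{taxis} = (23.2 − 28.8)/avg = -5.6/26 = -0.215384…
E_cross = (-1732/4731) / (-5.6/26) = 1.6997…
E_cross > 0 ⇒ the goods are substitutes.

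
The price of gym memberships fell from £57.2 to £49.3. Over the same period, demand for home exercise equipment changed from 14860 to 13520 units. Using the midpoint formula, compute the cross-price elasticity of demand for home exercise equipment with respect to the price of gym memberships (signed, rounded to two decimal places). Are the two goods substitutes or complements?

%ΔQ_{home exercise equipment} = (13520 − 14860)/avg = -1340/14190 = -0.094432…
%ΔP_{gym memberships} = (49.3 − 57.2)/avg = -7.9/53.25 = -0.148356…
E_cross = (-1340/14190) / (-7.9/53.25) = 0.6365…
E_cross > 0 ⇒ the goods are substitutes.

0.64; substitutes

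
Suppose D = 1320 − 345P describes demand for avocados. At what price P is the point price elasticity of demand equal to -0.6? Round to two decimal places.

Ed = −345P/(1320 − 345P). Set this equal to -0.6:
345P = 0.6·(1320 − 345P) ⇒ 345P(1 + 0.6) = 0.6·1320
P = 0.6·1320 / (345·1.6) = 1.4347…

1.43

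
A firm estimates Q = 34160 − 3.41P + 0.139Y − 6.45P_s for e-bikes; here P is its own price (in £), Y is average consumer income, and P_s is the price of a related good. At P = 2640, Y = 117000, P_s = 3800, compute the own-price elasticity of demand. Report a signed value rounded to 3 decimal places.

-0.532

At the given values, Q = 34160 − 3.41(2640) + 0.139(117000) − 6.45(3800) = 16910.6.
∂Q/∂P = −3.41.
E = (-3.41) × (2640/16910.6) = -0.53235…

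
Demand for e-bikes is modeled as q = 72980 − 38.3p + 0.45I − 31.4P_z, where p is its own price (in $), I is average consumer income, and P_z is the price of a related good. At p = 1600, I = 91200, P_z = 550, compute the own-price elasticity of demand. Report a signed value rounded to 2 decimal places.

At the given values, q = 72980 − 38.3(1600) + 0.45(91200) − 31.4(550) = 35470.
∂q/∂p = −38.3.
E = (-38.3) × (1600/35470) = -1.7276…

-1.73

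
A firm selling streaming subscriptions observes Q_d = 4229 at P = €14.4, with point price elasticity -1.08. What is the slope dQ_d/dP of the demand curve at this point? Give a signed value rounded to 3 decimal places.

Ed = (dQ_d/dP)·(P/Q_d) ⇒ dQ_d/dP = Ed·Q_d/P = (-1.08)·4229/14.4 = -317.175

-317.175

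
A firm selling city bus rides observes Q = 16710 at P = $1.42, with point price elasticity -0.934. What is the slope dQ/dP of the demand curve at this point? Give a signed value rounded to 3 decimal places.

Ed = (dQ/dP)·(P/Q) ⇒ dQ/dP = Ed·Q/P = (-0.934)·16710/1.42 = -10990.94366…

-10990.944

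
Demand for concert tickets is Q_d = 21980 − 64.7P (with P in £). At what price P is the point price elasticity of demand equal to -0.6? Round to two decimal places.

Ed = −64.7P/(21980 − 64.7P). Set this equal to -0.6:
64.7P = 0.6·(21980 − 64.7P) ⇒ 64.7P(1 + 0.6) = 0.6·21980
P = 0.6·21980 / (64.7·1.6) = 127.3956…

127.40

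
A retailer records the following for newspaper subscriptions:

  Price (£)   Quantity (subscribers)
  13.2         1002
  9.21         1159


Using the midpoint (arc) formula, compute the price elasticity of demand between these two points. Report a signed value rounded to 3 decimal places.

-0.408

%ΔQ = (1159 − 1002) / [(1002 + 1159)/2] = 157/1080.5 = 0.145303…
%ΔP = (9.21 − 13.2) / [(13.2 + 9.21)/2] = -3.99/11.205 = -0.356091…
Arc Ed = %ΔQ / %ΔP = (157/1080.5) / (-3.99/11.205) = -0.40805…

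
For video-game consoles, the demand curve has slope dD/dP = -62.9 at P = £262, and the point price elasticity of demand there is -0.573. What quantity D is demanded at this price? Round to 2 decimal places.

28760.56

Ed = (dD/dP)·(P/D) ⇒ D = (dD/dP)·P/Ed = (-62.9)·262/(-0.573) = 28760.5584…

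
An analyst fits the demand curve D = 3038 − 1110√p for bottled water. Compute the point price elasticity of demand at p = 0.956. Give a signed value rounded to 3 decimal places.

dD/dp = −1110/(2√p) = -567.628. At p = 0.956, D = 1952.69.
Ed = (dD/dp)·(p/D) = (-567.628) × (0.956/1952.69) = -0.27789…

-0.278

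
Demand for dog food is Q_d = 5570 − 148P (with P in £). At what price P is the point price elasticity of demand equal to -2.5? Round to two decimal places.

Ed = −148P/(5570 − 148P). Set this equal to -2.5:
148P = 2.5·(5570 − 148P) ⇒ 148P(1 + 2.5) = 2.5·5570
P = 2.5·5570 / (148·3.5) = 26.8822…

26.88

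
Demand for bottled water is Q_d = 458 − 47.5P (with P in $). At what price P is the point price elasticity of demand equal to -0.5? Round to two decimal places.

3.21

Ed = −47.5P/(458 − 47.5P). Set this equal to -0.5:
47.5P = 0.5·(458 − 47.5P) ⇒ 47.5P(1 + 0.5) = 0.5·458
P = 0.5·458 / (47.5·1.5) = 3.2140…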